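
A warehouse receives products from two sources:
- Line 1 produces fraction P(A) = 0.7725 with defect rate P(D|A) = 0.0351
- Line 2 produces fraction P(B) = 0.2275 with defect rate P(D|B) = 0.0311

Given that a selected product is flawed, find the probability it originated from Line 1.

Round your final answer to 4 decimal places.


Let A = from Line 1, D = flawed

Given:
- P(A) = 0.7725, P(B) = 0.2275
- P(D|A) = 0.0351, P(D|B) = 0.0311

Step 1: Find P(D)
P(D) = P(D|A)P(A) + P(D|B)P(B)
     = 0.0351 × 0.7725 + 0.0311 × 0.2275
     = 0.02711475 + 0.00707525
     = 0.03419000

Step 2: Apply Bayes' theorem
P(A|D) = P(D|A)P(A) / P(D)
       = 0.02711475 / 0.03419000
       = 0.7931


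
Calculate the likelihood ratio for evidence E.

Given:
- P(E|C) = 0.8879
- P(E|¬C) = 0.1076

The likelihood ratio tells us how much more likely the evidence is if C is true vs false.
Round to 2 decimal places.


Likelihood Ratio (LR) = P(E|C) / P(E|¬C)

LR = 0.8879 / 0.1076
   = 8.25

The evidence is 8.25 times more likely if C is true than if C is false.
LR > 1, so observing E raises the odds in favor of C.


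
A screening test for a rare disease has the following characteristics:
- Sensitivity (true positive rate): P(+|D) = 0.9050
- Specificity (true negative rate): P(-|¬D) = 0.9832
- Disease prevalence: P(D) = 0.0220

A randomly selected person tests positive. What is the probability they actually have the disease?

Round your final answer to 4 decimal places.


Let D = has disease, + = positive test

Given:
- P(D) = 0.0220 (prevalence)
- P(+|D) = 0.9050 (sensitivity)
- P(-|¬D) = 0.9832 (specificity)
- P(+|¬D) = 0.0168 (false positive rate = 1 - specificity)

Step 1: Find P(+)
P(+) = P(+|D)P(D) + P(+|¬D)P(¬D)
     = 0.9050 × 0.0220 + 0.0168 × 0.9780
     = 0.01991000 + 0.01643040
     = 0.03634040

Step 2: Apply Bayes' theorem for P(D|+)
P(D|+) = P(+|D)P(D) / P(+)
       = 0.01991000 / 0.03634040
       = 0.5479


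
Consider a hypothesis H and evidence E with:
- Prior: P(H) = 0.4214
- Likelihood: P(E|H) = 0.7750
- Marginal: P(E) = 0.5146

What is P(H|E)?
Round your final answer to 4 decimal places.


Using Bayes' theorem:

P(H|E) = P(E|H) × P(H) / P(E)
       = 0.7750 × 0.4214 / 0.5146
       = 0.32658500 / 0.5146
       = 0.6346

The evidence strengthens our belief in H.
Prior: 0.4214 → Posterior: 0.6346


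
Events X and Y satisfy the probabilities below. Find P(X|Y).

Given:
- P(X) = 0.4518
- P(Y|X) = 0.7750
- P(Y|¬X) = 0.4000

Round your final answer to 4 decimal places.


Bayes' theorem: P(X|Y) = P(Y|X) × P(X) / P(Y)

Step 1: Calculate P(Y) using law of total probability
P(Y) = P(Y|X)P(X) + P(Y|¬X)P(¬X)
     = 0.7750 × 0.4518 + 0.4000 × 0.5482
     = 0.35014500 + 0.21928000
     = 0.56942500

Step 2: Apply Bayes' theorem
P(X|Y) = P(Y|X) × P(X) / P(Y)
       = 0.35014500 / 0.56942500
       = 0.6149


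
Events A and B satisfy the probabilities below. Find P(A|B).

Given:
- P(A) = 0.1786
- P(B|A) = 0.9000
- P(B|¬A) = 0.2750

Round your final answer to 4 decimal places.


Bayes' theorem: P(A|B) = P(B|A) × P(A) / P(B)

Step 1: Calculate P(B) using law of total probability
P(B) = P(B|A)P(A) + P(B|¬A)P(¬A)
     = 0.9000 × 0.1786 + 0.2750 × 0.8214
     = 0.16074000 + 0.22588500
     = 0.38662500

Step 2: Apply Bayes' theorem
P(A|B) = P(B|A) × P(A) / P(B)
       = 0.16074000 / 0.38662500
       = 0.4158


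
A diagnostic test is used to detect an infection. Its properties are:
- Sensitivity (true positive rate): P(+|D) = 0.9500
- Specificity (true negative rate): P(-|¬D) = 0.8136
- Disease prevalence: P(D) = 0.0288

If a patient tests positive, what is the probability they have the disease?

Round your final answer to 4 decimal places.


Let D = has disease, + = positive test

Given:
- P(D) = 0.0288 (prevalence)
- P(+|D) = 0.9500 (sensitivity)
- P(-|¬D) = 0.8136 (specificity)
- P(+|¬D) = 0.1864 (false positive rate = 1 - specificity)

Step 1: Find P(+)
P(+) = P(+|D)P(D) + P(+|¬D)P(¬D)
     = 0.9500 × 0.0288 + 0.1864 × 0.9712
     = 0.02736000 + 0.18103168
     = 0.20839168

Step 2: Apply Bayes' theorem for P(D|+)
P(D|+) = P(+|D)P(D) / P(+)
       = 0.02736000 / 0.20839168
       = 0.1313


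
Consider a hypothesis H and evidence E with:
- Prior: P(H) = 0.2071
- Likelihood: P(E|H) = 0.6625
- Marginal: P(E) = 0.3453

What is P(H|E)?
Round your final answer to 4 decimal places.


Using Bayes' theorem:

P(H|E) = P(E|H) × P(H) / P(E)
       = 0.6625 × 0.2071 / 0.3453
       = 0.13720375 / 0.3453
       = 0.3973

The evidence strengthens our belief in H.
Prior: 0.2071 → Posterior: 0.3973


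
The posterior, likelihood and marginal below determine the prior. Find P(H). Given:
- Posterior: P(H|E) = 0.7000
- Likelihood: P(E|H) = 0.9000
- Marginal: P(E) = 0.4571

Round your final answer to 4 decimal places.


From Bayes' theorem: P(H|E) = P(E|H) × P(H) / P(E)

Rearranging for P(H):
P(H) = P(H|E) × P(E) / P(E|H)
     = 0.7000 × 0.4571 / 0.9000
     = 0.31997000 / 0.9000
     = 0.3555


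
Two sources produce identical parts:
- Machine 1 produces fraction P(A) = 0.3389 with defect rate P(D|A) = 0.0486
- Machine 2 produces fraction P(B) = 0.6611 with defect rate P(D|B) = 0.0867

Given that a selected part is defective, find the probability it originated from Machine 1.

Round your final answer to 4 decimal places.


Let A = from Machine 1, D = defective

Given:
- P(A) = 0.3389, P(B) = 0.6611
- P(D|A) = 0.0486, P(D|B) = 0.0867

Step 1: Find P(D)
P(D) = P(D|A)P(A) + P(D|B)P(B)
     = 0.0486 × 0.3389 + 0.0867 × 0.6611
     = 0.01647054 + 0.05731737
     = 0.07378791

Step 2: Apply Bayes' theorem
P(A|D) = P(D|A)P(A) / P(D)
       = 0.01647054 / 0.07378791
       = 0.2232


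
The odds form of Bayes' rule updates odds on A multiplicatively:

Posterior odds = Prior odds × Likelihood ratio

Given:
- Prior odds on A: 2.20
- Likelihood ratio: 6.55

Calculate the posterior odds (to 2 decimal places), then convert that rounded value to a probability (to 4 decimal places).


Step 1: Calculate posterior odds
Posterior odds = Prior odds × LR
               = 2.20 × 6.55
               = 14.41

Step 2: Convert to probability
P(A|E) = Posterior odds / (1 + Posterior odds)
       = 14.41 / (1 + 14.41)
       = 14.41 / 15.41
       = 0.9351

The evidence increased P(A) from 0.6875 to 0.9351.


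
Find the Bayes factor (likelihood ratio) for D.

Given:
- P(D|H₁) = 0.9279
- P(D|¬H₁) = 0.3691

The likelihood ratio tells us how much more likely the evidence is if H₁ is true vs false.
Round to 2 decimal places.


Likelihood Ratio (LR) = P(D|H₁) / P(D|¬H₁)

LR = 0.9279 / 0.3691
   = 2.51

The evidence is 2.51 times more likely if H₁ is true than if H₁ is false.
LR > 1, so observing D raises the odds in favor of H₁.


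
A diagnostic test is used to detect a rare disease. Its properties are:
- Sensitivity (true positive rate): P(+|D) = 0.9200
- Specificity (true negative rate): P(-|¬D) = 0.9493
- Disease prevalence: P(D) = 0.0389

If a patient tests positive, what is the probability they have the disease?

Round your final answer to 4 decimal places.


Let D = has disease, + = positive test

Given:
- P(D) = 0.0389 (prevalence)
- P(+|D) = 0.9200 (sensitivity)
- P(-|¬D) = 0.9493 (specificity)
- P(+|¬D) = 0.0507 (false positive rate = 1 - specificity)

Step 1: Find P(+)
P(+) = P(+|D)P(D) + P(+|¬D)P(¬D)
     = 0.9200 × 0.0389 + 0.0507 × 0.9611
     = 0.03578800 + 0.04872777
     = 0.08451577

Step 2: Apply Bayes' theorem for P(D|+)
P(D|+) = P(+|D)P(D) / P(+)
       = 0.03578800 / 0.08451577
       = 0.4234


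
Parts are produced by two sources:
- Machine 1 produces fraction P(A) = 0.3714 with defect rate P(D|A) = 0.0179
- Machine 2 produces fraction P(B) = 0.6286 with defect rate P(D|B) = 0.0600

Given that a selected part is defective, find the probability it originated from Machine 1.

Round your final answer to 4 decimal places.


Let A = from Machine 1, D = defective

Given:
- P(A) = 0.3714, P(B) = 0.6286
- P(D|A) = 0.0179, P(D|B) = 0.0600

Step 1: Find P(D)
P(D) = P(D|A)P(A) + P(D|B)P(B)
     = 0.0179 × 0.3714 + 0.0600 × 0.6286
     = 0.00664806 + 0.03771600
     = 0.04436406

Step 2: Apply Bayes' theorem
P(A|D) = P(D|A)P(A) / P(D)
       = 0.00664806 / 0.04436406
       = 0.1499


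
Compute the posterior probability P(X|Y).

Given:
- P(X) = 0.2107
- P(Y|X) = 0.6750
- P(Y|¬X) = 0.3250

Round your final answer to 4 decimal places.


Bayes' theorem: P(X|Y) = P(Y|X) × P(X) / P(Y)

Step 1: Calculate P(Y) using law of total probability
P(Y) = P(Y|X)P(X) + P(Y|¬X)P(¬X)
     = 0.6750 × 0.2107 + 0.3250 × 0.7893
     = 0.14222250 + 0.25652250
     = 0.39874500

Step 2: Apply Bayes' theorem
P(X|Y) = P(Y|X) × P(X) / P(Y)
       = 0.14222250 / 0.39874500
       = 0.3567


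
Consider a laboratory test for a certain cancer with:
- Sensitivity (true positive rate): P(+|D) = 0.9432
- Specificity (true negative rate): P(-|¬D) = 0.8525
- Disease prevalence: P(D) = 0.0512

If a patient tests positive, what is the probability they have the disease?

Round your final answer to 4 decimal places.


Let D = has disease, + = positive test

Given:
- P(D) = 0.0512 (prevalence)
- P(+|D) = 0.9432 (sensitivity)
- P(-|¬D) = 0.8525 (specificity)
- P(+|¬D) = 0.1475 (false positive rate = 1 - specificity)

Step 1: Find P(+)
P(+) = P(+|D)P(D) + P(+|¬D)P(¬D)
     = 0.9432 × 0.0512 + 0.1475 × 0.9488
     = 0.04829184 + 0.13994800
     = 0.18823984

Step 2: Apply Bayes' theorem for P(D|+)
P(D|+) = P(+|D)P(D) / P(+)
       = 0.04829184 / 0.18823984
       = 0.2565


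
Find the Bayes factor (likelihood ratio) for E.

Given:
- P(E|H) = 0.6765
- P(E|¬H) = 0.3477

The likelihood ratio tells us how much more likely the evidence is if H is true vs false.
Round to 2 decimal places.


Likelihood Ratio (LR) = P(E|H) / P(E|¬H)

LR = 0.6765 / 0.3477
   = 1.95

The evidence is 1.95 times more likely if H is true than if H is false.
Since LR > 1, the evidence supports H over ¬H.


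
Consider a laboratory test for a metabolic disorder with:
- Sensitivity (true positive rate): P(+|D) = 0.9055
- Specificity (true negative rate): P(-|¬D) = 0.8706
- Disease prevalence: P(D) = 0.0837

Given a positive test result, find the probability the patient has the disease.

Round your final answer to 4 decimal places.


Let D = has disease, + = positive test

Given:
- P(D) = 0.0837 (prevalence)
- P(+|D) = 0.9055 (sensitivity)
- P(-|¬D) = 0.8706 (specificity)
- P(+|¬D) = 0.1294 (false positive rate = 1 - specificity)

Step 1: Find P(+)
P(+) = P(+|D)P(D) + P(+|¬D)P(¬D)
     = 0.9055 × 0.0837 + 0.1294 × 0.9163
     = 0.07579035 + 0.11856922
     = 0.19435957

Step 2: Apply Bayes' theorem for P(D|+)
P(D|+) = P(+|D)P(D) / P(+)
       = 0.07579035 / 0.19435957
       = 0.3899


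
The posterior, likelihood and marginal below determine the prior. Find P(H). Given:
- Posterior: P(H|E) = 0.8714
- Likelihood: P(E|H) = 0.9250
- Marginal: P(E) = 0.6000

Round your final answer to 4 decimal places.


From Bayes' theorem: P(H|E) = P(E|H) × P(H) / P(E)

Rearranging for P(H):
P(H) = P(H|E) × P(E) / P(E|H)
     = 0.8714 × 0.6000 / 0.9250
     = 0.52284000 / 0.9250
     = 0.5652


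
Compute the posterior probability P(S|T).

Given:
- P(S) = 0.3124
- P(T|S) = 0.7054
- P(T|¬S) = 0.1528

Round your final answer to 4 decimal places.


Bayes' theorem: P(S|T) = P(T|S) × P(S) / P(T)

Step 1: Calculate P(T) using law of total probability
P(T) = P(T|S)P(S) + P(T|¬S)P(¬S)
     = 0.7054 × 0.3124 + 0.1528 × 0.6876
     = 0.22036696 + 0.10506528
     = 0.32543224

Step 2: Apply Bayes' theorem
P(S|T) = P(T|S) × P(S) / P(T)
       = 0.22036696 / 0.32543224
       = 0.6772


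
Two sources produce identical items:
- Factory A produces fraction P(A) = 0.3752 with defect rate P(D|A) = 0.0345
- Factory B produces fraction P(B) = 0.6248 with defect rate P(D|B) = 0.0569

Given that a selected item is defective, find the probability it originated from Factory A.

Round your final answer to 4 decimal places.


Let A = from Factory A, D = defective

Given:
- P(A) = 0.3752, P(B) = 0.6248
- P(D|A) = 0.0345, P(D|B) = 0.0569

Step 1: Find P(D)
P(D) = P(D|A)P(A) + P(D|B)P(B)
     = 0.0345 × 0.3752 + 0.0569 × 0.6248
     = 0.01294440 + 0.03555112
     = 0.04849552

Step 2: Apply Bayes' theorem
P(A|D) = P(D|A)P(A) / P(D)
       = 0.01294440 / 0.04849552
       = 0.2669


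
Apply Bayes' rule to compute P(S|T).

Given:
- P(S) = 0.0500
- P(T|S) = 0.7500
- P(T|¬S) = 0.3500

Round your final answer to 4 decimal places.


Bayes' theorem: P(S|T) = P(T|S) × P(S) / P(T)

Step 1: Calculate P(T) using law of total probability
P(T) = P(T|S)P(S) + P(T|¬S)P(¬S)
     = 0.7500 × 0.0500 + 0.3500 × 0.9500
     = 0.03750000 + 0.33250000
     = 0.37000000

Step 2: Apply Bayes' theorem
P(S|T) = P(T|S) × P(S) / P(T)
       = 0.03750000 / 0.37000000
       = 0.1014


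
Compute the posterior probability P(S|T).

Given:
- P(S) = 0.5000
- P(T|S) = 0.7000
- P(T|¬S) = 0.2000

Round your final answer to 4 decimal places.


Bayes' theorem: P(S|T) = P(T|S) × P(S) / P(T)

Step 1: Calculate P(T) using law of total probability
P(T) = P(T|S)P(S) + P(T|¬S)P(¬S)
     = 0.7000 × 0.5000 + 0.2000 × 0.5000
     = 0.35000000 + 0.10000000
     = 0.45000000

Step 2: Apply Bayes' theorem
P(S|T) = P(T|S) × P(S) / P(T)
       = 0.35000000 / 0.45000000
       = 0.7778


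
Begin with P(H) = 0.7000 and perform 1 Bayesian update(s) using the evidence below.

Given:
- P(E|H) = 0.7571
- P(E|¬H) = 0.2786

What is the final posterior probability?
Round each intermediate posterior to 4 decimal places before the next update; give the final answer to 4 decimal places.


Sequential Bayesian updating:

Initial prior: P(H) = 0.7000

Update 1:
  P(E) = 0.7571 × 0.7000 + 0.2786 × 0.3000 = 0.52997000 + 0.08358000 = 0.61355000
  P(H|E) = 0.52997000 / 0.61355000 = 0.8638

Final posterior: 0.8638


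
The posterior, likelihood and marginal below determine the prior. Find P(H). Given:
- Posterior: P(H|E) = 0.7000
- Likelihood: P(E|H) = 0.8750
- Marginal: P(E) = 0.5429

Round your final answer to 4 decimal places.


From Bayes' theorem: P(H|E) = P(E|H) × P(H) / P(E)

Rearranging for P(H):
P(H) = P(H|E) × P(E) / P(E|H)
     = 0.7000 × 0.5429 / 0.8750
     = 0.38003000 / 0.8750
     = 0.4343


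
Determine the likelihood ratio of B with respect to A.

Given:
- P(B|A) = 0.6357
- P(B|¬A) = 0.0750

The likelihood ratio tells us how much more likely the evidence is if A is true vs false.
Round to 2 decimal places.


Likelihood Ratio (LR) = P(B|A) / P(B|¬A)

LR = 0.6357 / 0.0750
   = 8.48

The evidence is 8.48 times more likely if A is true than if A is false.
Since LR > 1, the evidence supports A over ¬A.


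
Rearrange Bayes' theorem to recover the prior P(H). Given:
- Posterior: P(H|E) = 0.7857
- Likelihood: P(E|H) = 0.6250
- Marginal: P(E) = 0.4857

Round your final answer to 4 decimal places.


From Bayes' theorem: P(H|E) = P(E|H) × P(H) / P(E)

Rearranging for P(H):
P(H) = P(H|E) × P(E) / P(E|H)
     = 0.7857 × 0.4857 / 0.6250
     = 0.38161449 / 0.6250
     = 0.6106


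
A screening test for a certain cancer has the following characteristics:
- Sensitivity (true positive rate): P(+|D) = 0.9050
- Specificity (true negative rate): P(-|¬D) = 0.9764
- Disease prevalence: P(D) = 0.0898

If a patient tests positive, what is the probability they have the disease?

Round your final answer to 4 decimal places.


Let D = has disease, + = positive test

Given:
- P(D) = 0.0898 (prevalence)
- P(+|D) = 0.9050 (sensitivity)
- P(-|¬D) = 0.9764 (specificity)
- P(+|¬D) = 0.0236 (false positive rate = 1 - specificity)

Step 1: Find P(+)
P(+) = P(+|D)P(D) + P(+|¬D)P(¬D)
     = 0.9050 × 0.0898 + 0.0236 × 0.9102
     = 0.08126900 + 0.02148072
     = 0.10274972

Step 2: Apply Bayes' theorem for P(D|+)
P(D|+) = P(+|D)P(D) / P(+)
       = 0.08126900 / 0.10274972
       = 0.7909


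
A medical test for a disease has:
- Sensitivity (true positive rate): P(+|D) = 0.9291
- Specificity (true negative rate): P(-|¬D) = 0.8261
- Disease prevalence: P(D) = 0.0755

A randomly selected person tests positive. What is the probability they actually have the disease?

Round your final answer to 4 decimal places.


Let D = has disease, + = positive test

Given:
- P(D) = 0.0755 (prevalence)
- P(+|D) = 0.9291 (sensitivity)
- P(-|¬D) = 0.8261 (specificity)
- P(+|¬D) = 0.1739 (false positive rate = 1 - specificity)

Step 1: Find P(+)
P(+) = P(+|D)P(D) + P(+|¬D)P(¬D)
     = 0.9291 × 0.0755 + 0.1739 × 0.9245
     = 0.07014705 + 0.16077055
     = 0.23091760

Step 2: Apply Bayes' theorem for P(D|+)
P(D|+) = P(+|D)P(D) / P(+)
       = 0.07014705 / 0.23091760
       = 0.3038


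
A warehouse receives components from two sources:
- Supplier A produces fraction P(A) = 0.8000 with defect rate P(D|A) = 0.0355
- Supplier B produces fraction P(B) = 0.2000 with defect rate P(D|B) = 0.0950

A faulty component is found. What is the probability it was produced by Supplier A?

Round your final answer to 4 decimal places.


Let A = from Supplier A, D = faulty

Given:
- P(A) = 0.8000, P(B) = 0.2000
- P(D|A) = 0.0355, P(D|B) = 0.0950

Step 1: Find P(D)
P(D) = P(D|A)P(A) + P(D|B)P(B)
     = 0.0355 × 0.8000 + 0.0950 × 0.2000
     = 0.02840000 + 0.01900000
     = 0.04740000

Step 2: Apply Bayes' theorem
P(A|D) = P(D|A)P(A) / P(D)
       = 0.02840000 / 0.04740000
       = 0.5992


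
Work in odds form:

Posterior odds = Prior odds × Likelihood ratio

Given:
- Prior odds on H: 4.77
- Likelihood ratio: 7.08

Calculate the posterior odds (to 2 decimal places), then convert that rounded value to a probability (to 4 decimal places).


Step 1: Calculate posterior odds
Posterior odds = Prior odds × LR
               = 4.77 × 7.08
               = 33.77

Step 2: Convert to probability
P(H|E) = Posterior odds / (1 + Posterior odds)
       = 33.77 / (1 + 33.77)
       = 33.77 / 34.77
       = 0.9712

The evidence increased P(H) from 0.8267 to 0.9712.


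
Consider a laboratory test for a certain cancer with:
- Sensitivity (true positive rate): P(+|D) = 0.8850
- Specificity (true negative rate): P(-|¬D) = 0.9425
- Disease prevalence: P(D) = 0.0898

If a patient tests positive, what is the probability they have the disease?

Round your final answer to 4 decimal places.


Let D = has disease, + = positive test

Given:
- P(D) = 0.0898 (prevalence)
- P(+|D) = 0.8850 (sensitivity)
- P(-|¬D) = 0.9425 (specificity)
- P(+|¬D) = 0.0575 (false positive rate = 1 - specificity)

Step 1: Find P(+)
P(+) = P(+|D)P(D) + P(+|¬D)P(¬D)
     = 0.8850 × 0.0898 + 0.0575 × 0.9102
     = 0.07947300 + 0.05233650
     = 0.13180950

Step 2: Apply Bayes' theorem for P(D|+)
P(D|+) = P(+|D)P(D) / P(+)
       = 0.07947300 / 0.13180950
       = 0.6029


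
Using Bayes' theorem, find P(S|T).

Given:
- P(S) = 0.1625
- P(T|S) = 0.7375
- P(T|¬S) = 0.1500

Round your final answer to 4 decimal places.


Bayes' theorem: P(S|T) = P(T|S) × P(S) / P(T)

Step 1: Calculate P(T) using law of total probability
P(T) = P(T|S)P(S) + P(T|¬S)P(¬S)
     = 0.7375 × 0.1625 + 0.1500 × 0.8375
     = 0.11984375 + 0.12562500
     = 0.24546875

Step 2: Apply Bayes' theorem
P(S|T) = P(T|S) × P(S) / P(T)
       = 0.11984375 / 0.24546875
       = 0.4882


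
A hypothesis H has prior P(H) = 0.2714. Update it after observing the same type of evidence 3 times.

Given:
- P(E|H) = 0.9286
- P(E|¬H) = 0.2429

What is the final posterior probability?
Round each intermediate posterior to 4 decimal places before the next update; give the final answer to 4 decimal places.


Sequential Bayesian updating:

Initial prior: P(H) = 0.2714

Update 1:
  P(E) = 0.9286 × 0.2714 + 0.2429 × 0.7286 = 0.25202204 + 0.17697694 = 0.42899898
  P(H|E) = 0.25202204 / 0.42899898 = 0.5875

Update 2:
  P(E) = 0.9286 × 0.5875 + 0.2429 × 0.4125 = 0.54555250 + 0.10019625 = 0.64574875
  P(H|E) = 0.54555250 / 0.64574875 = 0.8448

Update 3:
  P(E) = 0.9286 × 0.8448 + 0.2429 × 0.1552 = 0.78448128 + 0.03769808 = 0.82217936
  P(H|E) = 0.78448128 / 0.82217936 = 0.9541

Final posterior: 0.9541


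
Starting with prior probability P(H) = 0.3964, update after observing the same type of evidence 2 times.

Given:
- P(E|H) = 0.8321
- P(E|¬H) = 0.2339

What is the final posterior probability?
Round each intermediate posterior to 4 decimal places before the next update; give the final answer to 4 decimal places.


Sequential Bayesian updating:

Initial prior: P(H) = 0.3964

Update 1:
  P(E) = 0.8321 × 0.3964 + 0.2339 × 0.6036 = 0.32984444 + 0.14118204 = 0.47102648
  P(H|E) = 0.32984444 / 0.47102648 = 0.7003

Update 2:
  P(E) = 0.8321 × 0.7003 + 0.2339 × 0.2997 = 0.58271963 + 0.07009983 = 0.65281946
  P(H|E) = 0.58271963 / 0.65281946 = 0.8926

Final posterior: 0.8926


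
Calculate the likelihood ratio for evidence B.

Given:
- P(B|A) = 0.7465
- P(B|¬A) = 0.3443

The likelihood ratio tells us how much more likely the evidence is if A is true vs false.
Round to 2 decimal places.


Likelihood Ratio (LR) = P(B|A) / P(B|¬A)

LR = 0.7465 / 0.3443
   = 2.17

The evidence is 2.17 times more likely if A is true than if A is false.
Since LR > 1, the evidence supports A over ¬A.


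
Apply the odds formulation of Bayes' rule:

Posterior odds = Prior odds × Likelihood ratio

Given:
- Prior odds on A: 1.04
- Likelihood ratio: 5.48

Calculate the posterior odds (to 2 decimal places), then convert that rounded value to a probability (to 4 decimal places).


Step 1: Calculate posterior odds
Posterior odds = Prior odds × LR
               = 1.04 × 5.48
               = 5.70

Step 2: Convert to probability
P(A|E) = Posterior odds / (1 + Posterior odds)
       = 5.70 / (1 + 5.70)
       = 5.70 / 6.70
       = 0.8507

The evidence increased P(A) from 0.5098 to 0.8507.


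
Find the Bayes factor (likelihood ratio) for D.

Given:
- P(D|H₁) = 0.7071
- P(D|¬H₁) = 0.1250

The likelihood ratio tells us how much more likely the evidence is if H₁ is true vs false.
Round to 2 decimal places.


Likelihood Ratio (LR) = P(D|H₁) / P(D|¬H₁)

LR = 0.7071 / 0.1250
   = 5.66

The evidence is 5.66 times more likely if H₁ is true than if H₁ is false.
LR > 1, so observing D raises the odds in favor of H₁.


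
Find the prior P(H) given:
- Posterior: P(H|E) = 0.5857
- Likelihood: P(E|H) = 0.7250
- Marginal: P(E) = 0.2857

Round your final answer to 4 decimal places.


From Bayes' theorem: P(H|E) = P(E|H) × P(H) / P(E)

Rearranging for P(H):
P(H) = P(H|E) × P(E) / P(E|H)
     = 0.5857 × 0.2857 / 0.7250
     = 0.16733449 / 0.7250
     = 0.2308


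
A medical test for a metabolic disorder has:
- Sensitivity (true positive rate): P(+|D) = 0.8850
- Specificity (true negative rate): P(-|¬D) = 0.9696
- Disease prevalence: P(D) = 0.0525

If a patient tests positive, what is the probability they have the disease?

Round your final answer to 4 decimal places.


Let D = has disease, + = positive test

Given:
- P(D) = 0.0525 (prevalence)
- P(+|D) = 0.8850 (sensitivity)
- P(-|¬D) = 0.9696 (specificity)
- P(+|¬D) = 0.0304 (false positive rate = 1 - specificity)

Step 1: Find P(+)
P(+) = P(+|D)P(D) + P(+|¬D)P(¬D)
     = 0.8850 × 0.0525 + 0.0304 × 0.9475
     = 0.04646250 + 0.02880400
     = 0.07526650

Step 2: Apply Bayes' theorem for P(D|+)
P(D|+) = P(+|D)P(D) / P(+)
       = 0.04646250 / 0.07526650
       = 0.6173


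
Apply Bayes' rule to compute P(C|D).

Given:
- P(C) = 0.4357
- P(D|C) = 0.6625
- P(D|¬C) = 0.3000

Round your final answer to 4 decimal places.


Bayes' theorem: P(C|D) = P(D|C) × P(C) / P(D)

Step 1: Calculate P(D) using law of total probability
P(D) = P(D|C)P(C) + P(D|¬C)P(¬C)
     = 0.6625 × 0.4357 + 0.3000 × 0.5643
     = 0.28865125 + 0.16929000
     = 0.45794125

Step 2: Apply Bayes' theorem
P(C|D) = P(D|C) × P(C) / P(D)
       = 0.28865125 / 0.45794125
       = 0.6303


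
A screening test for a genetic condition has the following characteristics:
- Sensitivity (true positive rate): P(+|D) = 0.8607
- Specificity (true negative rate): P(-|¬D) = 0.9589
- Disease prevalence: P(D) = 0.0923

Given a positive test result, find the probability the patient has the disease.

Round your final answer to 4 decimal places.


Let D = has disease, + = positive test

Given:
- P(D) = 0.0923 (prevalence)
- P(+|D) = 0.8607 (sensitivity)
- P(-|¬D) = 0.9589 (specificity)
- P(+|¬D) = 0.0411 (false positive rate = 1 - specificity)

Step 1: Find P(+)
P(+) = P(+|D)P(D) + P(+|¬D)P(¬D)
     = 0.8607 × 0.0923 + 0.0411 × 0.9077
     = 0.07944261 + 0.03730647
     = 0.11674908

Step 2: Apply Bayes' theorem for P(D|+)
P(D|+) = P(+|D)P(D) / P(+)
       = 0.07944261 / 0.11674908
       = 0.6805


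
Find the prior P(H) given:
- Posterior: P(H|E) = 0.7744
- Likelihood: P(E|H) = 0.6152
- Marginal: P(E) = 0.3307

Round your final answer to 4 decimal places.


From Bayes' theorem: P(H|E) = P(E|H) × P(H) / P(E)

Rearranging for P(H):
P(H) = P(H|E) × P(E) / P(E|H)
     = 0.7744 × 0.3307 / 0.6152
     = 0.25609408 / 0.6152
     = 0.4163


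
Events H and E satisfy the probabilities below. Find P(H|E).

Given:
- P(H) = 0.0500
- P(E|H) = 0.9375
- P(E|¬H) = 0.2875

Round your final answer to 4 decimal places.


Bayes' theorem: P(H|E) = P(E|H) × P(H) / P(E)

Step 1: Calculate P(E) using law of total probability
P(E) = P(E|H)P(H) + P(E|¬H)P(¬H)
     = 0.9375 × 0.0500 + 0.2875 × 0.9500
     = 0.04687500 + 0.27312500
     = 0.32000000

Step 2: Apply Bayes' theorem
P(H|E) = P(E|H) × P(H) / P(E)
       = 0.04687500 / 0.32000000
       = 0.1465


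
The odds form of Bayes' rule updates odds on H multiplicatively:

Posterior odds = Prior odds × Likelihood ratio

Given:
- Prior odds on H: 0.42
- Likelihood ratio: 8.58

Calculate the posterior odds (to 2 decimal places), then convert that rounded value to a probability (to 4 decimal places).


Step 1: Calculate posterior odds
Posterior odds = Prior odds × LR
               = 0.42 × 8.58
               = 3.60

Step 2: Convert to probability
P(H|E) = Posterior odds / (1 + Posterior odds)
       = 3.60 / (1 + 3.60)
       = 3.60 / 4.60
       = 0.7826

The evidence increased P(H) from 0.2958 to 0.7826.


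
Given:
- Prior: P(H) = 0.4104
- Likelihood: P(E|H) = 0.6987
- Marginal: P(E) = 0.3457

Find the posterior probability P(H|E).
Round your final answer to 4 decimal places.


Using Bayes' theorem:

P(H|E) = P(E|H) × P(H) / P(E)
       = 0.6987 × 0.4104 / 0.3457
       = 0.28674648 / 0.3457
       = 0.8295

The evidence strengthens our belief in H.
Prior: 0.4104 → Posterior: 0.8295


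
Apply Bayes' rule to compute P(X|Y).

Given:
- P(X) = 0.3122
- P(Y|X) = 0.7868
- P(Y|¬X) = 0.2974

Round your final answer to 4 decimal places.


Bayes' theorem: P(X|Y) = P(Y|X) × P(X) / P(Y)

Step 1: Calculate P(Y) using law of total probability
P(Y) = P(Y|X)P(X) + P(Y|¬X)P(¬X)
     = 0.7868 × 0.3122 + 0.2974 × 0.6878
     = 0.24563896 + 0.20455172
     = 0.45019068

Step 2: Apply Bayes' theorem
P(X|Y) = P(Y|X) × P(X) / P(Y)
       = 0.24563896 / 0.45019068
       = 0.5456


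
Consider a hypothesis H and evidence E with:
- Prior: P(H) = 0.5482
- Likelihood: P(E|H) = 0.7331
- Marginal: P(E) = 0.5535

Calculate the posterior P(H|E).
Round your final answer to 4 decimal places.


Using Bayes' theorem:

P(H|E) = P(E|H) × P(H) / P(E)
       = 0.7331 × 0.5482 / 0.5535
       = 0.40188542 / 0.5535
       = 0.7261

The evidence strengthens our belief in H.
Prior: 0.5482 → Posterior: 0.7261


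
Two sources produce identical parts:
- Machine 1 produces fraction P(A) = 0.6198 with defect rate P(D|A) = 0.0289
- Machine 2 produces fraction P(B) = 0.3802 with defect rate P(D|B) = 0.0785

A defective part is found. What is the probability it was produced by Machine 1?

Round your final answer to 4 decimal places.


Let A = from Machine 1, D = defective

Given:
- P(A) = 0.6198, P(B) = 0.3802
- P(D|A) = 0.0289, P(D|B) = 0.0785

Step 1: Find P(D)
P(D) = P(D|A)P(A) + P(D|B)P(B)
     = 0.0289 × 0.6198 + 0.0785 × 0.3802
     = 0.01791222 + 0.02984570
     = 0.04775792

Step 2: Apply Bayes' theorem
P(A|D) = P(D|A)P(A) / P(D)
       = 0.01791222 / 0.04775792
       = 0.3751


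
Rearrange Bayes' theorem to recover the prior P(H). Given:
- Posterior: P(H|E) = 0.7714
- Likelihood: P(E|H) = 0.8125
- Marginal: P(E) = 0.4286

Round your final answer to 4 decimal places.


From Bayes' theorem: P(H|E) = P(E|H) × P(H) / P(E)

Rearranging for P(H):
P(H) = P(H|E) × P(E) / P(E|H)
     = 0.7714 × 0.4286 / 0.8125
     = 0.33062204 / 0.8125
     = 0.4069


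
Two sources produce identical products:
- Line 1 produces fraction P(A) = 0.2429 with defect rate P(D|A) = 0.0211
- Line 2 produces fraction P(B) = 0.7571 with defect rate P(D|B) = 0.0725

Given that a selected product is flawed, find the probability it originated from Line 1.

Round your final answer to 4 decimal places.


Let A = from Line 1, D = flawed

Given:
- P(A) = 0.2429, P(B) = 0.7571
- P(D|A) = 0.0211, P(D|B) = 0.0725

Step 1: Find P(D)
P(D) = P(D|A)P(A) + P(D|B)P(B)
     = 0.0211 × 0.2429 + 0.0725 × 0.7571
     = 0.00512519 + 0.05488975
     = 0.06001494

Step 2: Apply Bayes' theorem
P(A|D) = P(D|A)P(A) / P(D)
       = 0.00512519 / 0.06001494
       = 0.0854


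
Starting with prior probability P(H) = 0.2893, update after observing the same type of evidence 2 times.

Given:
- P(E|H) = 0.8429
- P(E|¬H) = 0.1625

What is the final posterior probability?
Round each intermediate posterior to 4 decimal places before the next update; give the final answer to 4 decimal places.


Sequential Bayesian updating:

Initial prior: P(H) = 0.2893

Update 1:
  P(E) = 0.8429 × 0.2893 + 0.1625 × 0.7107 = 0.24385097 + 0.11548875 = 0.35933972
  P(H|E) = 0.24385097 / 0.35933972 = 0.6786

Update 2:
  P(E) = 0.8429 × 0.6786 + 0.1625 × 0.3214 = 0.57199194 + 0.05222750 = 0.62421944
  P(H|E) = 0.57199194 / 0.62421944 = 0.9163

Final posterior: 0.9163


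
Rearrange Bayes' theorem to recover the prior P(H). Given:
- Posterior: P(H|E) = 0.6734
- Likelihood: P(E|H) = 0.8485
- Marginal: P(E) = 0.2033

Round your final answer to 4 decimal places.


From Bayes' theorem: P(H|E) = P(E|H) × P(H) / P(E)

Rearranging for P(H):
P(H) = P(H|E) × P(E) / P(E|H)
     = 0.6734 × 0.2033 / 0.8485
     = 0.13690222 / 0.8485
     = 0.1613


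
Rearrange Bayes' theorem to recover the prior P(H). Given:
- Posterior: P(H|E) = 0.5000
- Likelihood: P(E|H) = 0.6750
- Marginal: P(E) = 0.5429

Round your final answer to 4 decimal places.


From Bayes' theorem: P(H|E) = P(E|H) × P(H) / P(E)

Rearranging for P(H):
P(H) = P(H|E) × P(E) / P(E|H)
     = 0.5000 × 0.5429 / 0.6750
     = 0.27145000 / 0.6750
     = 0.4021


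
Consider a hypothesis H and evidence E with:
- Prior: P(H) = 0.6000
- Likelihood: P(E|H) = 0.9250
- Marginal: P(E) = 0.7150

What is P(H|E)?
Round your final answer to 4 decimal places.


Using Bayes' theorem:

P(H|E) = P(E|H) × P(H) / P(E)
       = 0.9250 × 0.6000 / 0.7150
       = 0.55500000 / 0.7150
       = 0.7762

The evidence strengthens our belief in H.
Prior: 0.6000 → Posterior: 0.7762


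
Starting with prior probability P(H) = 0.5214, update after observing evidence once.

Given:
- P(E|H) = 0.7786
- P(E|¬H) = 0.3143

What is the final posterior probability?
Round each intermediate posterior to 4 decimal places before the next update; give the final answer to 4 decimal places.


Sequential Bayesian updating:

Initial prior: P(H) = 0.5214

Update 1:
  P(E) = 0.7786 × 0.5214 + 0.3143 × 0.4786 = 0.40596204 + 0.15042398 = 0.55638602
  P(H|E) = 0.40596204 / 0.55638602 = 0.7296

Final posterior: 0.7296


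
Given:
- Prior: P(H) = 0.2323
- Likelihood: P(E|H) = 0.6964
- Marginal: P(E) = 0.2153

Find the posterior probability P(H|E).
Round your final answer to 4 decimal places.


Using Bayes' theorem:

P(H|E) = P(E|H) × P(H) / P(E)
       = 0.6964 × 0.2323 / 0.2153
       = 0.16177372 / 0.2153
       = 0.7514

The evidence strengthens our belief in H.
Prior: 0.2323 → Posterior: 0.7514


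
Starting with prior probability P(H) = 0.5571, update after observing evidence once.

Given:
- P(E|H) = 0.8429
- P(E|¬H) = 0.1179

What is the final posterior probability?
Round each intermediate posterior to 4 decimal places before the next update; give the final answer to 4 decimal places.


Sequential Bayesian updating:

Initial prior: P(H) = 0.5571

Update 1:
  P(E) = 0.8429 × 0.5571 + 0.1179 × 0.4429 = 0.46957959 + 0.05221791 = 0.52179750
  P(H|E) = 0.46957959 / 0.52179750 = 0.8999

Final posterior: 0.8999


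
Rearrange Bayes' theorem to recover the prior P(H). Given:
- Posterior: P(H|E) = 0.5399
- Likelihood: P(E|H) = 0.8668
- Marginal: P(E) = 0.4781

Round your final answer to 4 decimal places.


From Bayes' theorem: P(H|E) = P(E|H) × P(H) / P(E)

Rearranging for P(H):
P(H) = P(H|E) × P(E) / P(E|H)
     = 0.5399 × 0.4781 / 0.8668
     = 0.25812619 / 0.8668
     = 0.2978


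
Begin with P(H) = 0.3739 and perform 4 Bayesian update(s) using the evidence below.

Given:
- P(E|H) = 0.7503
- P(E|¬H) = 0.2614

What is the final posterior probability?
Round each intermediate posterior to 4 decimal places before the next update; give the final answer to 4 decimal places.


Sequential Bayesian updating:

Initial prior: P(H) = 0.3739

Update 1:
  P(E) = 0.7503 × 0.3739 + 0.2614 × 0.6261 = 0.28053717 + 0.16366254 = 0.44419971
  P(H|E) = 0.28053717 / 0.44419971 = 0.6316

Update 2:
  P(E) = 0.7503 × 0.6316 + 0.2614 × 0.3684 = 0.47388948 + 0.09629976 = 0.57018924
  P(H|E) = 0.47388948 / 0.57018924 = 0.8311

Update 3:
  P(E) = 0.7503 × 0.8311 + 0.2614 × 0.1689 = 0.62357433 + 0.04415046 = 0.66772479
  P(H|E) = 0.62357433 / 0.66772479 = 0.9339

Update 4:
  P(E) = 0.7503 × 0.9339 + 0.2614 × 0.0661 = 0.70070517 + 0.01727854 = 0.71798371
  P(H|E) = 0.70070517 / 0.71798371 = 0.9759

Final posterior: 0.9759


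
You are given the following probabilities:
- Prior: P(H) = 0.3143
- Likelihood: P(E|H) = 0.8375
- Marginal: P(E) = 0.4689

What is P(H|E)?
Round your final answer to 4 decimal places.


Using Bayes' theorem:

P(H|E) = P(E|H) × P(H) / P(E)
       = 0.8375 × 0.3143 / 0.4689
       = 0.26322625 / 0.4689
       = 0.5614

The evidence strengthens our belief in H.
Prior: 0.3143 → Posterior: 0.5614


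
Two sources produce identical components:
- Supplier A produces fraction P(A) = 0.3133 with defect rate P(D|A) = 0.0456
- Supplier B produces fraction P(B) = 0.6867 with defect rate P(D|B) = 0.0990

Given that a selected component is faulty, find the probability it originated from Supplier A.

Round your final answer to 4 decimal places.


Let A = from Supplier A, D = faulty

Given:
- P(A) = 0.3133, P(B) = 0.6867
- P(D|A) = 0.0456, P(D|B) = 0.0990

Step 1: Find P(D)
P(D) = P(D|A)P(A) + P(D|B)P(B)
     = 0.0456 × 0.3133 + 0.0990 × 0.6867
     = 0.01428648 + 0.06798330
     = 0.08226978

Step 2: Apply Bayes' theorem
P(A|D) = P(D|A)P(A) / P(D)
       = 0.01428648 / 0.08226978
       = 0.1737


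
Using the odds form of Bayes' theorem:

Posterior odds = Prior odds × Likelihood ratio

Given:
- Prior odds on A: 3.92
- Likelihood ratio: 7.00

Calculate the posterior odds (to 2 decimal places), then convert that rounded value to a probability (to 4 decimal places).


Step 1: Calculate posterior odds
Posterior odds = Prior odds × LR
               = 3.92 × 7.00
               = 27.44

Step 2: Convert to probability
P(A|E) = Posterior odds / (1 + Posterior odds)
       = 27.44 / (1 + 27.44)
       = 27.44 / 28.44
       = 0.9648

The evidence increased P(A) from 0.7967 to 0.9648.


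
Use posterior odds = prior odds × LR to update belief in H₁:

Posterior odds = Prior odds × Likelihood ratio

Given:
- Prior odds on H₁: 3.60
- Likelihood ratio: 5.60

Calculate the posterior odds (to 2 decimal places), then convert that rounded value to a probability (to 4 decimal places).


Step 1: Calculate posterior odds
Posterior odds = Prior odds × LR
               = 3.60 × 5.60
               = 20.16

Step 2: Convert to probability
P(H₁|E) = Posterior odds / (1 + Posterior odds)
       = 20.16 / (1 + 20.16)
       = 20.16 / 21.16
       = 0.9527

The evidence increased P(H₁) from 0.7826 to 0.9527.


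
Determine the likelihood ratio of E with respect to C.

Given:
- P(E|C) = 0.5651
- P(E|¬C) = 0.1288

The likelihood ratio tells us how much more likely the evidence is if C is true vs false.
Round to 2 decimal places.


Likelihood Ratio (LR) = P(E|C) / P(E|¬C)

LR = 0.5651 / 0.1288
   = 4.39

The evidence is 4.39 times more likely if C is true than if C is false.
Since LR > 1, the evidence supports C over ¬C.


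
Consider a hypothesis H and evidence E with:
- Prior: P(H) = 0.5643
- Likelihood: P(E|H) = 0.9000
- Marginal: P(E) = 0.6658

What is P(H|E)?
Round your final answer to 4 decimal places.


Using Bayes' theorem:

P(H|E) = P(E|H) × P(H) / P(E)
       = 0.9000 × 0.5643 / 0.6658
       = 0.50787000 / 0.6658
       = 0.7628

The evidence strengthens our belief in H.
Prior: 0.5643 → Posterior: 0.7628


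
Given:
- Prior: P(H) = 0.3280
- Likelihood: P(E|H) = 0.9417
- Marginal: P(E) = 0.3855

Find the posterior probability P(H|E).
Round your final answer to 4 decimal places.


Using Bayes' theorem:

P(H|E) = P(E|H) × P(H) / P(E)
       = 0.9417 × 0.3280 / 0.3855
       = 0.30887760 / 0.3855
       = 0.8012

The evidence strengthens our belief in H.
Prior: 0.3280 → Posterior: 0.8012


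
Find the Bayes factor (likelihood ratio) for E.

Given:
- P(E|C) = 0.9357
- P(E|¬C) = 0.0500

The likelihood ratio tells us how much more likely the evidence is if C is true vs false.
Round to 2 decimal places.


Likelihood Ratio (LR) = P(E|C) / P(E|¬C)

LR = 0.9357 / 0.0500
   = 18.71

The evidence is 18.71 times more likely if C is true than if C is false.
LR > 1, so observing E raises the odds in favor of C.


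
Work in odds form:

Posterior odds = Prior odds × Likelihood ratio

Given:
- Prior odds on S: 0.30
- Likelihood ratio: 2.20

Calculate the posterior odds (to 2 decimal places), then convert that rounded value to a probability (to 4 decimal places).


Step 1: Calculate posterior odds
Posterior odds = Prior odds × LR
               = 0.30 × 2.20
               = 0.66

Step 2: Convert to probability
P(S|E) = Posterior odds / (1 + Posterior odds)
       = 0.66 / (1 + 0.66)
       = 0.66 / 1.66
       = 0.3976

The evidence increased P(S) from 0.2308 to 0.3976.


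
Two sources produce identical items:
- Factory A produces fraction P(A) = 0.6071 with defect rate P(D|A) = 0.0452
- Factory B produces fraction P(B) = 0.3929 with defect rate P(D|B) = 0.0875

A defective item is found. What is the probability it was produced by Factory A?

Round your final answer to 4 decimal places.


Let A = from Factory A, D = defective

Given:
- P(A) = 0.6071, P(B) = 0.3929
- P(D|A) = 0.0452, P(D|B) = 0.0875

Step 1: Find P(D)
P(D) = P(D|A)P(A) + P(D|B)P(B)
     = 0.0452 × 0.6071 + 0.0875 × 0.3929
     = 0.02744092 + 0.03437875
     = 0.06181967

Step 2: Apply Bayes' theorem
P(A|D) = P(D|A)P(A) / P(D)
       = 0.02744092 / 0.06181967
       = 0.4439


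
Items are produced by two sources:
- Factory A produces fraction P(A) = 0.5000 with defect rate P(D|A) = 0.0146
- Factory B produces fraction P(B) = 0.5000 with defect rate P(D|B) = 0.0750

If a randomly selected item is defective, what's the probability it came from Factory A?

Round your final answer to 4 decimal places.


Let A = from Factory A, D = defective

Given:
- P(A) = 0.5000, P(B) = 0.5000
- P(D|A) = 0.0146, P(D|B) = 0.0750

Step 1: Find P(D)
P(D) = P(D|A)P(A) + P(D|B)P(B)
     = 0.0146 × 0.5000 + 0.0750 × 0.5000
     = 0.00730000 + 0.03750000
     = 0.04480000

Step 2: Apply Bayes' theorem
P(A|D) = P(D|A)P(A) / P(D)
       = 0.00730000 / 0.04480000
       = 0.1629


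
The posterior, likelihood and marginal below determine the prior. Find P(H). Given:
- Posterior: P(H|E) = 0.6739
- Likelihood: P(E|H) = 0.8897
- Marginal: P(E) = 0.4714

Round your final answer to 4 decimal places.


From Bayes' theorem: P(H|E) = P(E|H) × P(H) / P(E)

Rearranging for P(H):
P(H) = P(H|E) × P(E) / P(E|H)
     = 0.6739 × 0.4714 / 0.8897
     = 0.31767646 / 0.8897
     = 0.3571
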